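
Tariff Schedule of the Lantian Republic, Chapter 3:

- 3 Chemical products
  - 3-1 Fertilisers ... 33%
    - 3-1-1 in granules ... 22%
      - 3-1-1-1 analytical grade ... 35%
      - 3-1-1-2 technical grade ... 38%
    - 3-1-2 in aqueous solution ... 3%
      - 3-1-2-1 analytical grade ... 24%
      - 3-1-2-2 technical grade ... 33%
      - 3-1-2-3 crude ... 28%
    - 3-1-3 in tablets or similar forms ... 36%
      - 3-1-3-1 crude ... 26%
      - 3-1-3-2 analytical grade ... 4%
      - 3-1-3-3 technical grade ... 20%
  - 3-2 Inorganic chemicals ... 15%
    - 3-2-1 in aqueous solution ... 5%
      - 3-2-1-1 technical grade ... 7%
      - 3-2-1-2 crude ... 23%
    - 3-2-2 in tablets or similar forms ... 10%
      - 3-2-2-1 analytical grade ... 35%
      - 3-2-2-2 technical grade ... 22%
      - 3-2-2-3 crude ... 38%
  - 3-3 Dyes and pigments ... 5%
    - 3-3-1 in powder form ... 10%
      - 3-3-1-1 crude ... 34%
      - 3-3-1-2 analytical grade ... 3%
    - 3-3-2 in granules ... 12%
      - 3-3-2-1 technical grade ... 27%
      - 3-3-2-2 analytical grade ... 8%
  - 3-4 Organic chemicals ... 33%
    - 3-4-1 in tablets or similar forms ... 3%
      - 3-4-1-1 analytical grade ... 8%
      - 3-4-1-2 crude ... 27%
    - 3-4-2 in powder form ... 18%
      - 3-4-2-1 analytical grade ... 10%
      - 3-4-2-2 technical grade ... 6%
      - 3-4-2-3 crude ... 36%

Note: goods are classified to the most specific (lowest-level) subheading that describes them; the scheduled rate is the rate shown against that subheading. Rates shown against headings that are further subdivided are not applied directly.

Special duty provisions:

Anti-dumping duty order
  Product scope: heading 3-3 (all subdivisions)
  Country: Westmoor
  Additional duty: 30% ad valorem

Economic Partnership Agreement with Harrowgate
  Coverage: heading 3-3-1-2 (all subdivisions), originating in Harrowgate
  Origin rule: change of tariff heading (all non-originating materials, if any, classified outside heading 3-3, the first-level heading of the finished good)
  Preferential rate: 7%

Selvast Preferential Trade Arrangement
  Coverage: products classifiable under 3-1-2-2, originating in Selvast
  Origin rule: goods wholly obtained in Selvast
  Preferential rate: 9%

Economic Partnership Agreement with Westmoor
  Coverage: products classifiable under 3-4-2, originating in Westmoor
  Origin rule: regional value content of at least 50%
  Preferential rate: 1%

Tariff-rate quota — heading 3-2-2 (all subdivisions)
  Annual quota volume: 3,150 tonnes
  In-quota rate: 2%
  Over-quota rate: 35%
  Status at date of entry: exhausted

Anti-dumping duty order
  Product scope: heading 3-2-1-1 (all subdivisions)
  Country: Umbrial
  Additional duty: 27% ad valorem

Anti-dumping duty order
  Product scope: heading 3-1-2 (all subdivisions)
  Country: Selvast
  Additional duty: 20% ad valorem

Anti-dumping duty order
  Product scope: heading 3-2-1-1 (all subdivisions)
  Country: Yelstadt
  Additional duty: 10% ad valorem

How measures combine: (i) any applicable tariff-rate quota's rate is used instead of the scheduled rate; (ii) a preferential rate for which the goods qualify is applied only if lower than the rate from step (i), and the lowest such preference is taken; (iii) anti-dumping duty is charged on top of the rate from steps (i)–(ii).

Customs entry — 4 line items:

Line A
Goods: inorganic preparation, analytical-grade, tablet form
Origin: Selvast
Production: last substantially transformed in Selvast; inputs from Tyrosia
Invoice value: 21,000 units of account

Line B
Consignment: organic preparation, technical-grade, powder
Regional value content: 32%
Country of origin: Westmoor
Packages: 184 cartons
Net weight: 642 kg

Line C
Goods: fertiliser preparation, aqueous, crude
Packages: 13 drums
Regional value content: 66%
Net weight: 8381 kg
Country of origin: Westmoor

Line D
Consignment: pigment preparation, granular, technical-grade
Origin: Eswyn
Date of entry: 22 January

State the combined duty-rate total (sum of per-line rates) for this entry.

96%

Line A: inorganic → 3-2; tablet form → 3-2-2; analytical-grade → 3-2-2-1. Scheduled 35%. quota on 3-2-2 exhausted → over-quota 35%; Selvast agreement on 3-1-2-2: 3-2-2-1 not covered. → 35%.
Line B: organic → 3-4; powder → 3-4-2; technical-grade → 3-4-2-2. Scheduled 6%. Westmoor agreement on 3-4-2: RVC < 50%. → 6%.
Line C: fertiliser → 3-1; aqueous → 3-1-2; crude → 3-1-2-3. Scheduled 28%. Westmoor agreement on 3-4-2: 3-1-2-3 not covered. → 28%.
Line D: pigment → 3-3; granular → 3-3-2; technical-grade → 3-3-2-1. Scheduled 27%. No special measure applies. → 27%.
Sum: 35% + 6% + 28% + 27% = 96%.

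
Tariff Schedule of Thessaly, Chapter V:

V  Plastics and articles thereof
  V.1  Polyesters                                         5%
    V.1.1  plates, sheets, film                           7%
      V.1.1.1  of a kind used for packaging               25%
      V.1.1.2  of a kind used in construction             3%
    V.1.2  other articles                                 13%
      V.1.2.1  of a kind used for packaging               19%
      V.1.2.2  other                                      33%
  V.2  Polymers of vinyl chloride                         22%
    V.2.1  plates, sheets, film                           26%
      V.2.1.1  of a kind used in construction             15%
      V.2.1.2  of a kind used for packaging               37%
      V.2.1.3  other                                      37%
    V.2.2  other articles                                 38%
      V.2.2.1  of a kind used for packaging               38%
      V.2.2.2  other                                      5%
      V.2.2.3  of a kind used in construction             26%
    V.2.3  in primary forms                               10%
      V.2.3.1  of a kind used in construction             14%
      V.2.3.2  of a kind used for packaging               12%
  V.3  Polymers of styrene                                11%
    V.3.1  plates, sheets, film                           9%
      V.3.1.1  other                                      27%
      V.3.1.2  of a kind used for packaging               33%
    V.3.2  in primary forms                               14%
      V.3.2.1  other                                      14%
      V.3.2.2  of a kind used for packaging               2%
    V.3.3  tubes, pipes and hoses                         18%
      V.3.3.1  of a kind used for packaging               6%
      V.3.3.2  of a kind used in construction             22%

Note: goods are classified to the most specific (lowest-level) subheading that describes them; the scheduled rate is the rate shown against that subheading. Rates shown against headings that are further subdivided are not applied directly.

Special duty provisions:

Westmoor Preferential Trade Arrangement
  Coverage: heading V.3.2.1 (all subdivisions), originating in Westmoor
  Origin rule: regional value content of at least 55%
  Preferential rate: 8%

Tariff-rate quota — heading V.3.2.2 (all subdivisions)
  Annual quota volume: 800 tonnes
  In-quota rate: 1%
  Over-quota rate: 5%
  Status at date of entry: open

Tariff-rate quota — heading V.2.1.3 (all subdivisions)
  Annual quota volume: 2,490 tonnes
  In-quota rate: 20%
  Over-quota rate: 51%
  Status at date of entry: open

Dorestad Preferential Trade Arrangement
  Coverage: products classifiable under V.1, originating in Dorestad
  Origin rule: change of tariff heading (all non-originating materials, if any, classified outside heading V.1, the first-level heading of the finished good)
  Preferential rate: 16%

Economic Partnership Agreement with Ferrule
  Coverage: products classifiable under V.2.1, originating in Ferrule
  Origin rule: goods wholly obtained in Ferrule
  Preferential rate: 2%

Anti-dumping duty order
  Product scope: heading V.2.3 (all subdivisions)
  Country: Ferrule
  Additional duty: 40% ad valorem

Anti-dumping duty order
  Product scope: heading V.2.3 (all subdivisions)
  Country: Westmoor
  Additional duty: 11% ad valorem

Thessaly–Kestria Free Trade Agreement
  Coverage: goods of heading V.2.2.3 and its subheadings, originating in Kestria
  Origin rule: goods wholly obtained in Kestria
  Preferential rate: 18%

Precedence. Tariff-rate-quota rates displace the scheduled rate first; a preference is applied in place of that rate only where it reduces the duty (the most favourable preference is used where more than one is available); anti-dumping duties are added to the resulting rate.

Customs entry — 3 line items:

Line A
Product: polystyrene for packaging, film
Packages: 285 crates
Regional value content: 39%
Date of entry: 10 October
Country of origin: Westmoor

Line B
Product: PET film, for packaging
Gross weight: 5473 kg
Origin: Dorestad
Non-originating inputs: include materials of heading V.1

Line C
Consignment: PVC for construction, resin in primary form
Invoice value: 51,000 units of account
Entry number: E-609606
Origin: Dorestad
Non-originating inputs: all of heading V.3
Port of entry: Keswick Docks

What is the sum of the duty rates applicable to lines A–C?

72%

Line A: polystyrene → V.3; film → V.3.1; for packaging → V.3.1.2. Scheduled 33%. Westmoor agreement on V.3.2.1: V.3.1.2 not covered. → 33%.
Line B: PET → V.1; film → V.1.1; for packaging → V.1.1.1. Scheduled 25%. Dorestad agreement on V.1: CTH not met. → 25%.
Line C: PVC → V.2; resin in primary form → V.2.3; for construction → V.2.3.1. Scheduled 14%. Dorestad agreement on V.1: V.2.3.1 not covered. → 14%.
Sum: 33% + 25% + 14% = 72%.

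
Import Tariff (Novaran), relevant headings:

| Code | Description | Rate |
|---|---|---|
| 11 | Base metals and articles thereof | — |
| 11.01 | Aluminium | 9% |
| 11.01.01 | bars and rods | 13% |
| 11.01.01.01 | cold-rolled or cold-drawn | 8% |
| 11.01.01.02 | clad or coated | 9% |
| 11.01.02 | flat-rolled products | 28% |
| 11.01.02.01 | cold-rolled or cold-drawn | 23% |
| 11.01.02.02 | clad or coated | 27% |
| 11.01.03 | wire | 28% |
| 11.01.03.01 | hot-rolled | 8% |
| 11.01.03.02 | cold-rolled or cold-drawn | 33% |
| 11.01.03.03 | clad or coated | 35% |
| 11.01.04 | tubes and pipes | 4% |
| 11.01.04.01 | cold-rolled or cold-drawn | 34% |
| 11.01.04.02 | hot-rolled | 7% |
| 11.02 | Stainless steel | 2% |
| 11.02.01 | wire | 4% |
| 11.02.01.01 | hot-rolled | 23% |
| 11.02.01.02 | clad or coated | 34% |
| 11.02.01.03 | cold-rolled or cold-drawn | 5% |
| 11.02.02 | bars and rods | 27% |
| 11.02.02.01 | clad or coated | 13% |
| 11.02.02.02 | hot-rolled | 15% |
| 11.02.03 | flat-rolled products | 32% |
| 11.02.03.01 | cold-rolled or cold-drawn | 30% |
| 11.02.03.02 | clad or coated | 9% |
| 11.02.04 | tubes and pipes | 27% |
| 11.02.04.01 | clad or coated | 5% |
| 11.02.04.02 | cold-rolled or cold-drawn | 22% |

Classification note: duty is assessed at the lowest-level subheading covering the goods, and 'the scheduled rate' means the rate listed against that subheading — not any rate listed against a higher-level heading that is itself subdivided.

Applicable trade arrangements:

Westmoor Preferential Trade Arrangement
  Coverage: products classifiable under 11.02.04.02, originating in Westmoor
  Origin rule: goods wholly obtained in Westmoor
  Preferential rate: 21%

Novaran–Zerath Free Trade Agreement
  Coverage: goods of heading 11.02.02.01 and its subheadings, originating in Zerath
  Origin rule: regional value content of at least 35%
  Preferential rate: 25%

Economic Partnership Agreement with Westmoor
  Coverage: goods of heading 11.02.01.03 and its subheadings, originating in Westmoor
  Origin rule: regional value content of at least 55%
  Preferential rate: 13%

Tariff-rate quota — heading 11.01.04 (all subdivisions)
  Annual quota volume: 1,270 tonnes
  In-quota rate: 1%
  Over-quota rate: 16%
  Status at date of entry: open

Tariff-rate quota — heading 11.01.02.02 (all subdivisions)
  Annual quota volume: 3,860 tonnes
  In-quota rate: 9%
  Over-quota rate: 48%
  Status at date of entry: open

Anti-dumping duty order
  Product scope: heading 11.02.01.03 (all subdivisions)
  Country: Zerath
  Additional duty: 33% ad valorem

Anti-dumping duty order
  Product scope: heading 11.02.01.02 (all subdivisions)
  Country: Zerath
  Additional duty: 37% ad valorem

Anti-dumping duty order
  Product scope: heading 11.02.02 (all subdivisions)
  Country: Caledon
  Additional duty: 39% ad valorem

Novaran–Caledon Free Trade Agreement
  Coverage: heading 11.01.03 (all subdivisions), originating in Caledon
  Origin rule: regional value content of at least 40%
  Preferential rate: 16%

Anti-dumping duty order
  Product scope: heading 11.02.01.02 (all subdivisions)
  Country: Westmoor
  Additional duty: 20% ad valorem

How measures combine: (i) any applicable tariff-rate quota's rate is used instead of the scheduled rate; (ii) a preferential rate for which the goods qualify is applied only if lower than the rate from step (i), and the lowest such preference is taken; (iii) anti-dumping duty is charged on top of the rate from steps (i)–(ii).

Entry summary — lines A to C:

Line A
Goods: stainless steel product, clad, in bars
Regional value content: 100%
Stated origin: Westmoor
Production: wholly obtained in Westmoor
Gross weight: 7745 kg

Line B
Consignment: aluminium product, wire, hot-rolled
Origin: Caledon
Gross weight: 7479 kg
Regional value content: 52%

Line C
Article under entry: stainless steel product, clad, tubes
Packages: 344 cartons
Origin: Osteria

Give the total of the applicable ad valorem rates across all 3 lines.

Line A: stainless steel → 11.02; in bars → 11.02.02; clad → 11.02.02.01. Scheduled 13%. Westmoor agreement on 11.02.04.02: 11.02.02.01 not covered; Westmoor agreement on 11.02.01.03: 11.02.02.01 not covered. → 13%.
Line B: aluminium → 11.01; wire → 11.01.03; hot-rolled → 11.01.03.01. Scheduled 8%. Caledon agreement on 11.01.03: RVC ≥ 40% → 16% available; preference 16% not lower than 8% → no reduction. → 8%.
Line C: stainless steel → 11.02; tubes → 11.02.04; clad → 11.02.04.01. Scheduled 5%. No special measure applies. → 5%.
Sum: 13% + 8% + 5% = 26%.

26%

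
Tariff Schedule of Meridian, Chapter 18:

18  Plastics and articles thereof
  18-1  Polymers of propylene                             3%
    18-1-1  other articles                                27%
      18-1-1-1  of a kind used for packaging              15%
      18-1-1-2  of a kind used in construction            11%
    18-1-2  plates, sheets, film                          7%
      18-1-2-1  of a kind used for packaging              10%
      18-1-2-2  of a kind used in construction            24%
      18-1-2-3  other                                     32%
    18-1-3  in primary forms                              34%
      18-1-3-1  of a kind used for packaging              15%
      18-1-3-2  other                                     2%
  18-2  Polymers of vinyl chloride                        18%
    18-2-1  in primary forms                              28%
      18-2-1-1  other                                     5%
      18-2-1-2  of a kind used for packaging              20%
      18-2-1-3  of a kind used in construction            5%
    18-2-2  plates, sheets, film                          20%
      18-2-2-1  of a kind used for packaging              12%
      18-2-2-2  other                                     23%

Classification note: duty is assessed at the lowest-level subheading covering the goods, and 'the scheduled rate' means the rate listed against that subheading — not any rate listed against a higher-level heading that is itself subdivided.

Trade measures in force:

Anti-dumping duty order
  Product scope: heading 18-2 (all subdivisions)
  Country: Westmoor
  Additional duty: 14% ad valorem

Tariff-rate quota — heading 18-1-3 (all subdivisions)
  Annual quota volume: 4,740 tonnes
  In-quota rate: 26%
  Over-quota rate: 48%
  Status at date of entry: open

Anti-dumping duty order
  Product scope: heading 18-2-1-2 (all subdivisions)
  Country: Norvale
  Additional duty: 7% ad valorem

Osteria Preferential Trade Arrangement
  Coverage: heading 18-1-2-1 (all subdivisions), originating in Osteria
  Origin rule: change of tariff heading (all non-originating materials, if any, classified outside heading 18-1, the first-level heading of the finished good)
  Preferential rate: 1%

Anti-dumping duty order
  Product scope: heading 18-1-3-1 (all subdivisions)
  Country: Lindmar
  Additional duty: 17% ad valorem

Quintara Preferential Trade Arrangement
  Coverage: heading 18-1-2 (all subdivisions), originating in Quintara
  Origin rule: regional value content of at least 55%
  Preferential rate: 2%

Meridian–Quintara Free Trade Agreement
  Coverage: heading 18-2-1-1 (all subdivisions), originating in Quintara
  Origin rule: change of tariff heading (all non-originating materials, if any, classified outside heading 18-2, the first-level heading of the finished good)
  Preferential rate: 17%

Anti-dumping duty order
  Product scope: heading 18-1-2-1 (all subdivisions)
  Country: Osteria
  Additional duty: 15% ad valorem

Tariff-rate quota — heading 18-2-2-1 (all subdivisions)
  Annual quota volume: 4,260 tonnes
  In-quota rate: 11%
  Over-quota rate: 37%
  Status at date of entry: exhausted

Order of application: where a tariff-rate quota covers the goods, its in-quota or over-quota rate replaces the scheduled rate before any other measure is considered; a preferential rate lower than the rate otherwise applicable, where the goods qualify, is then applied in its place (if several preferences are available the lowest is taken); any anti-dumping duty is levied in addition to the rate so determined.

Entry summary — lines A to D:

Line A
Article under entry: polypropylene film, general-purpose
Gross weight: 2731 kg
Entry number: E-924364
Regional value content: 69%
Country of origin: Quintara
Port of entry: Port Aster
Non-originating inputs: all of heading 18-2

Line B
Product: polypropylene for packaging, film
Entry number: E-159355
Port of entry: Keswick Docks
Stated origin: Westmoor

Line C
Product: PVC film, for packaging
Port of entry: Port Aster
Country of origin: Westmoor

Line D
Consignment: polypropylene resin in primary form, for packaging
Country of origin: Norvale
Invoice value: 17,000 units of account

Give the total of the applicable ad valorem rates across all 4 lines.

Line A: polypropylene → 18-1; film → 18-1-2; general-purpose → 18-1-2-3. Scheduled 32%. Quintara agreement on 18-1-2: RVC ≥ 55% → 2% available; Quintara agreement on 18-2-1-1: 18-1-2-3 not covered; preferential 2%. → 2%.
Line B: polypropylene → 18-1; film → 18-1-2; for packaging → 18-1-2-1. Scheduled 10%. No special measure applies. → 10%.
Line C: PVC → 18-2; film → 18-2-2; for packaging → 18-2-2-1. Scheduled 12%. quota on 18-2-2-1 exhausted → over-quota 37%; anti-dumping (Westmoor, 18-2): +14%; total 37% + 14% = 51%. → 51%.
Line D: polypropylene → 18-1; resin in primary form → 18-1-3; for packaging → 18-1-3-1. Scheduled 15%. quota on 18-1-3 open → in-quota 26%. → 26%.
Sum: 2% + 10% + 51% + 26% = 89%.

89%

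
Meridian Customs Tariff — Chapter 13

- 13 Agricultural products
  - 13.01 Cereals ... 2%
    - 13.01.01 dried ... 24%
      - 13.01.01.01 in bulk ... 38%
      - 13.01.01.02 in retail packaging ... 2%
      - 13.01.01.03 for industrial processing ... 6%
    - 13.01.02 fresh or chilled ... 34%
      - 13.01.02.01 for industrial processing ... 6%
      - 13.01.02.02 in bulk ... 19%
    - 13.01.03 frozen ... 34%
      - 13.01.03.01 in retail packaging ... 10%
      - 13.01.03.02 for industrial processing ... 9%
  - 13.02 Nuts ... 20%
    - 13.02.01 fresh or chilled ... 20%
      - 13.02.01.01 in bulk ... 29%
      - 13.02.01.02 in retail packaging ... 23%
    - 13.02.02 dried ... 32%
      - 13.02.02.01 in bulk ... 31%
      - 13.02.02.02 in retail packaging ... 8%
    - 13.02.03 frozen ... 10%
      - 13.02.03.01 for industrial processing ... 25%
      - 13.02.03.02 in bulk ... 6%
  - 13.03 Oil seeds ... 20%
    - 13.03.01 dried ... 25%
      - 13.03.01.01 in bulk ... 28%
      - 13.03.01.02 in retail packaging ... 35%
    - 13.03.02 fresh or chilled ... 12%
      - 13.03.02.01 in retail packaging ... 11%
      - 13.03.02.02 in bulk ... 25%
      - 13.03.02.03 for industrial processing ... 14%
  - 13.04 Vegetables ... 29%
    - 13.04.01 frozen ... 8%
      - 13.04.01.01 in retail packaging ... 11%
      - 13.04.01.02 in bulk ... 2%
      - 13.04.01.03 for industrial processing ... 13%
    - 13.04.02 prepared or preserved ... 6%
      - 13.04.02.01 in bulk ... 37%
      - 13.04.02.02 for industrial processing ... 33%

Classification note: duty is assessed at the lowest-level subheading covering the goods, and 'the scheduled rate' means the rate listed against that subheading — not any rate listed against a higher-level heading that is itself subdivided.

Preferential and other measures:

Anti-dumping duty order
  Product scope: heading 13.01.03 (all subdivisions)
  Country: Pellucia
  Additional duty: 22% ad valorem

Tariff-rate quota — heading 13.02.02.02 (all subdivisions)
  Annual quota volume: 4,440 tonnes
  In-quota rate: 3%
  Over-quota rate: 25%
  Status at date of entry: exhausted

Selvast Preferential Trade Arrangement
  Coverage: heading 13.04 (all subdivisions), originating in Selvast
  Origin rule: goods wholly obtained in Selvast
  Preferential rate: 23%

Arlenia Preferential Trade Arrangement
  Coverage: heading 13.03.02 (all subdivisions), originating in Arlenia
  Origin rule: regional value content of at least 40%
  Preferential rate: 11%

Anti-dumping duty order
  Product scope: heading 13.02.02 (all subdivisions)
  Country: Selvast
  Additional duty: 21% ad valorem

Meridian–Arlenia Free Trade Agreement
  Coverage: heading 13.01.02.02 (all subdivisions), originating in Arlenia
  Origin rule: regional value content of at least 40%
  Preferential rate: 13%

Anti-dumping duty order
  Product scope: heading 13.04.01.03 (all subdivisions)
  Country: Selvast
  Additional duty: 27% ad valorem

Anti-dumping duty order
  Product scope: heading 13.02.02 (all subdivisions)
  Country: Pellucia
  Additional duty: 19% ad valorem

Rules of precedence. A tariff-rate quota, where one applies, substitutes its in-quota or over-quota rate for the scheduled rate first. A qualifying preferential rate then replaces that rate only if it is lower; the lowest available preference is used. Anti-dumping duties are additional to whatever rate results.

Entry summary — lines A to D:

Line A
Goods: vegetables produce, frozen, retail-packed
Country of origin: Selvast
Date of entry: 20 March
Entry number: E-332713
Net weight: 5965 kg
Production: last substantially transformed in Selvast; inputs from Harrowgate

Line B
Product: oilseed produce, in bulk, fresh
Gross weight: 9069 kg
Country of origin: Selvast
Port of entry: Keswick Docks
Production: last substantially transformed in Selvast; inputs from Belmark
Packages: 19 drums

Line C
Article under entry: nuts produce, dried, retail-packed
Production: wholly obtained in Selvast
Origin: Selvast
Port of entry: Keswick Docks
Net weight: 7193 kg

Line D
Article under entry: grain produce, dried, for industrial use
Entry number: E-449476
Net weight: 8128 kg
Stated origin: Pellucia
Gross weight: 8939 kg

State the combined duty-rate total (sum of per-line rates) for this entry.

Line A: vegetables → 13.04; frozen → 13.04.01; retail-packed → 13.04.01.01. Scheduled 11%. Selvast agreement on 13.04: not wholly obtained. → 11%.
Line B: oilseed → 13.03; fresh → 13.03.02; in bulk → 13.03.02.02. Scheduled 25%. Selvast agreement on 13.04: 13.03.02.02 not covered. → 25%.
Line C: nuts → 13.02; dried → 13.02.02; retail-packed → 13.02.02.02. Scheduled 8%. quota on 13.02.02.02 exhausted → over-quota 25%; Selvast agreement on 13.04: 13.02.02.02 not covered; anti-dumping (Selvast, 13.02.02): +21%; total 25% + 21% = 46%. → 46%.
Line D: grain → 13.01; dried → 13.01.01; for industrial use → 13.01.01.03. Scheduled 6%. No special measure applies. → 6%.
Sum: 11% + 25% + 46% + 6% = 88%.

88%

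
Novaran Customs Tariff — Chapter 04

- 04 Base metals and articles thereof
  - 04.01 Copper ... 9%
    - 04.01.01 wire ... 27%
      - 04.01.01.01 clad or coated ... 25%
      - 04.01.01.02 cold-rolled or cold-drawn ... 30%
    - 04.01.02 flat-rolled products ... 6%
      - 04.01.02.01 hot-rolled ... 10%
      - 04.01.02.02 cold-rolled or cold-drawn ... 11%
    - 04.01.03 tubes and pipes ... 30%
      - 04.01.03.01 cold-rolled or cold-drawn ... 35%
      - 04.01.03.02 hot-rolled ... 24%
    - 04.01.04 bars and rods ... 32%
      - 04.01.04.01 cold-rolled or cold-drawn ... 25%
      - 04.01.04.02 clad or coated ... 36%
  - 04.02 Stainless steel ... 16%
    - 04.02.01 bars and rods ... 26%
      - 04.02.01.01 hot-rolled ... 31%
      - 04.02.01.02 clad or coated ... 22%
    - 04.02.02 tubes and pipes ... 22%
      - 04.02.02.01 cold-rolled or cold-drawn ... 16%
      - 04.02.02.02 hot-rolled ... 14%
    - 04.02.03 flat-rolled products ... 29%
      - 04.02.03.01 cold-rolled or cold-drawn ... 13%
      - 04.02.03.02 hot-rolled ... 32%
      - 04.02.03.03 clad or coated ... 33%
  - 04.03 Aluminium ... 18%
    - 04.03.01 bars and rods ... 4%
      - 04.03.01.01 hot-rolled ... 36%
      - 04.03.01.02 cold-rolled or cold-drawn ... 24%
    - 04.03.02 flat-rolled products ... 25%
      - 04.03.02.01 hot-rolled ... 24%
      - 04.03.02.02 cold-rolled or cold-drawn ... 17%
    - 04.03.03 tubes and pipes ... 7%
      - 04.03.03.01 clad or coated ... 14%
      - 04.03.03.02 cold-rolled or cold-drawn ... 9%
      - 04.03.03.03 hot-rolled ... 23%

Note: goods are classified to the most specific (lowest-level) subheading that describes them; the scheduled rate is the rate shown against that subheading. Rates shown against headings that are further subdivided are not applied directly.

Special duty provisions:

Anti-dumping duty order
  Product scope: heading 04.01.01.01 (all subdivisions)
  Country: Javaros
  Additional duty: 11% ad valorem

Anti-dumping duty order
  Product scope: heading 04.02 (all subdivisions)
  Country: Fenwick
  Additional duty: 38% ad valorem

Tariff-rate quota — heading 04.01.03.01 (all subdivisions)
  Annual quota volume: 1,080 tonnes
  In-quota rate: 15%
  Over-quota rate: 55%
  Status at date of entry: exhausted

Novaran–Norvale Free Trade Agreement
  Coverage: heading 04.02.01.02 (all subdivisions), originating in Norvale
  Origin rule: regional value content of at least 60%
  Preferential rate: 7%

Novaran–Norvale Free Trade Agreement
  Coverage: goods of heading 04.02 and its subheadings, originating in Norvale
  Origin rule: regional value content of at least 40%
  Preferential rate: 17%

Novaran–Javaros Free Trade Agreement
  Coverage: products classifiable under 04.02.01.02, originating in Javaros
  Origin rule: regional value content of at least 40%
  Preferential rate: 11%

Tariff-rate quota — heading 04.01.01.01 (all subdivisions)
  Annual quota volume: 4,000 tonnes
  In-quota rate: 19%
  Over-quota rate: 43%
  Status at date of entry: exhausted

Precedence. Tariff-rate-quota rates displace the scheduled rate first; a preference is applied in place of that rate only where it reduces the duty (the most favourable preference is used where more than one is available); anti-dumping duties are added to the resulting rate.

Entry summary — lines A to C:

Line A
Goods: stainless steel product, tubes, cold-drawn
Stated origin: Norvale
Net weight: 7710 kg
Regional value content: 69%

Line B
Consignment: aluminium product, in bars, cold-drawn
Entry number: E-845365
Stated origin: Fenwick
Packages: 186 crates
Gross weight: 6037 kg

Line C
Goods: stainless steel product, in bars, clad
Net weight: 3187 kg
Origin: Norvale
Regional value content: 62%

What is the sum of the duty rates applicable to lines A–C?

Line A: stainless steel → 04.02; tubes → 04.02.02; cold-drawn → 04.02.02.01. Scheduled 16%. Norvale agreement on 04.02.01.02: 04.02.02.01 not covered; Norvale agreement on 04.02: RVC ≥ 40% → 17% available; preference 17% not lower than 16% → no reduction. → 16%.
Line B: aluminium → 04.03; in bars → 04.03.01; cold-drawn → 04.03.01.02. Scheduled 24%. No special measure applies. → 24%.
Line C: stainless steel → 04.02; in bars → 04.02.01; clad → 04.02.01.02. Scheduled 22%. Norvale agreement on 04.02.01.02: RVC ≥ 60% → 7% available; Norvale agreement on 04.02: RVC ≥ 40% → 17% available; preferential 7%. → 7%.
Sum: 16% + 24% + 7% = 47%.

47%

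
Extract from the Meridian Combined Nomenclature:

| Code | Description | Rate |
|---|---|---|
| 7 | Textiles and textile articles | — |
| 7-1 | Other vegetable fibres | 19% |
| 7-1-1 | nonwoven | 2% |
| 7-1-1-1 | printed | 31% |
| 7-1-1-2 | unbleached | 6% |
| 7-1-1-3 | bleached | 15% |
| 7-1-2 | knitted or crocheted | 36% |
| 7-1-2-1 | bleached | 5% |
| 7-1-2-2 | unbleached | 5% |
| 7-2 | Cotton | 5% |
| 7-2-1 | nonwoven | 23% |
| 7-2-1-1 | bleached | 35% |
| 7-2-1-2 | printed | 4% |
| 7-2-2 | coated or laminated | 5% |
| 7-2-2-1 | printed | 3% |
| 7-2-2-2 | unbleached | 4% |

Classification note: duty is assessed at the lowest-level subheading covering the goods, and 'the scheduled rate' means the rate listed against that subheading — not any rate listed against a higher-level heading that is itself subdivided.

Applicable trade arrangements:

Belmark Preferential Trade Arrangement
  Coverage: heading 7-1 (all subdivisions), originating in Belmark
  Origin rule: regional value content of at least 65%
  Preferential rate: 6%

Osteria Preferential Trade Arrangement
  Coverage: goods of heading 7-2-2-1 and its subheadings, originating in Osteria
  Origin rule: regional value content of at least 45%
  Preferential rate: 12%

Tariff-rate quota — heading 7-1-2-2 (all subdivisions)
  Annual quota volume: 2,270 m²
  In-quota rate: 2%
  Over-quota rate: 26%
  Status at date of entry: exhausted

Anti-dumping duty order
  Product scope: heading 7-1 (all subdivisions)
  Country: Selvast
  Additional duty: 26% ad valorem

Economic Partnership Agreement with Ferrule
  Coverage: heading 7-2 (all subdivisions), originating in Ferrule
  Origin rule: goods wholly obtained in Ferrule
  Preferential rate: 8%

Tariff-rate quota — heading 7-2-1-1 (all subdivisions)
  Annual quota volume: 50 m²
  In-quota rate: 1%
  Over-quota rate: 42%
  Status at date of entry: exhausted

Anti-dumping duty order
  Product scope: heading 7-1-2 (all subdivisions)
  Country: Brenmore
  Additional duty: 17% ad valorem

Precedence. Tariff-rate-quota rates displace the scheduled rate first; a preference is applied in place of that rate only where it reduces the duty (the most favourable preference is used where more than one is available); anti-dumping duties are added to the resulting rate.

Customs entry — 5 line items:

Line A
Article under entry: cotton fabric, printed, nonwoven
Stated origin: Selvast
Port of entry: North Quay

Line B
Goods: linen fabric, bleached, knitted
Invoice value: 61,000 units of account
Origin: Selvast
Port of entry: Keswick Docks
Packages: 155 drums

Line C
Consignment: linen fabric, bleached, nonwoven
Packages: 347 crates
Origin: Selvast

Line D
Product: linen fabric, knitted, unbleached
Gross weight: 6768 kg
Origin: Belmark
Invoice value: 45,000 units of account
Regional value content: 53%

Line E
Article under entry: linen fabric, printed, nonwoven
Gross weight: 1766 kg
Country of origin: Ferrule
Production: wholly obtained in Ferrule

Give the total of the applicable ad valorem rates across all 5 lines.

Line A: cotton → 7-2; nonwoven → 7-2-1; printed → 7-2-1-2. Scheduled 4%. No special measure applies. → 4%.
Line B: linen → 7-1; knitted → 7-1-2; bleached → 7-1-2-1. Scheduled 5%. anti-dumping (Selvast, 7-1): +26%; total 5% + 26% = 31%. → 31%.
Line C: linen → 7-1; nonwoven → 7-1-1; bleached → 7-1-1-3. Scheduled 15%. anti-dumping (Selvast, 7-1): +26%; total 15% + 26% = 41%. → 41%.
Line D: linen → 7-1; knitted → 7-1-2; unbleached → 7-1-2-2. Scheduled 5%. quota on 7-1-2-2 exhausted → over-quota 26%; Belmark agreement on 7-1: RVC < 65%. → 26%.
Line E: linen → 7-1; nonwoven → 7-1-1; printed → 7-1-1-1. Scheduled 31%. Ferrule agreement on 7-2: 7-1-1-1 not covered. → 31%.
Sum: 4% + 31% + 41% + 26% + 31% = 133%.

133%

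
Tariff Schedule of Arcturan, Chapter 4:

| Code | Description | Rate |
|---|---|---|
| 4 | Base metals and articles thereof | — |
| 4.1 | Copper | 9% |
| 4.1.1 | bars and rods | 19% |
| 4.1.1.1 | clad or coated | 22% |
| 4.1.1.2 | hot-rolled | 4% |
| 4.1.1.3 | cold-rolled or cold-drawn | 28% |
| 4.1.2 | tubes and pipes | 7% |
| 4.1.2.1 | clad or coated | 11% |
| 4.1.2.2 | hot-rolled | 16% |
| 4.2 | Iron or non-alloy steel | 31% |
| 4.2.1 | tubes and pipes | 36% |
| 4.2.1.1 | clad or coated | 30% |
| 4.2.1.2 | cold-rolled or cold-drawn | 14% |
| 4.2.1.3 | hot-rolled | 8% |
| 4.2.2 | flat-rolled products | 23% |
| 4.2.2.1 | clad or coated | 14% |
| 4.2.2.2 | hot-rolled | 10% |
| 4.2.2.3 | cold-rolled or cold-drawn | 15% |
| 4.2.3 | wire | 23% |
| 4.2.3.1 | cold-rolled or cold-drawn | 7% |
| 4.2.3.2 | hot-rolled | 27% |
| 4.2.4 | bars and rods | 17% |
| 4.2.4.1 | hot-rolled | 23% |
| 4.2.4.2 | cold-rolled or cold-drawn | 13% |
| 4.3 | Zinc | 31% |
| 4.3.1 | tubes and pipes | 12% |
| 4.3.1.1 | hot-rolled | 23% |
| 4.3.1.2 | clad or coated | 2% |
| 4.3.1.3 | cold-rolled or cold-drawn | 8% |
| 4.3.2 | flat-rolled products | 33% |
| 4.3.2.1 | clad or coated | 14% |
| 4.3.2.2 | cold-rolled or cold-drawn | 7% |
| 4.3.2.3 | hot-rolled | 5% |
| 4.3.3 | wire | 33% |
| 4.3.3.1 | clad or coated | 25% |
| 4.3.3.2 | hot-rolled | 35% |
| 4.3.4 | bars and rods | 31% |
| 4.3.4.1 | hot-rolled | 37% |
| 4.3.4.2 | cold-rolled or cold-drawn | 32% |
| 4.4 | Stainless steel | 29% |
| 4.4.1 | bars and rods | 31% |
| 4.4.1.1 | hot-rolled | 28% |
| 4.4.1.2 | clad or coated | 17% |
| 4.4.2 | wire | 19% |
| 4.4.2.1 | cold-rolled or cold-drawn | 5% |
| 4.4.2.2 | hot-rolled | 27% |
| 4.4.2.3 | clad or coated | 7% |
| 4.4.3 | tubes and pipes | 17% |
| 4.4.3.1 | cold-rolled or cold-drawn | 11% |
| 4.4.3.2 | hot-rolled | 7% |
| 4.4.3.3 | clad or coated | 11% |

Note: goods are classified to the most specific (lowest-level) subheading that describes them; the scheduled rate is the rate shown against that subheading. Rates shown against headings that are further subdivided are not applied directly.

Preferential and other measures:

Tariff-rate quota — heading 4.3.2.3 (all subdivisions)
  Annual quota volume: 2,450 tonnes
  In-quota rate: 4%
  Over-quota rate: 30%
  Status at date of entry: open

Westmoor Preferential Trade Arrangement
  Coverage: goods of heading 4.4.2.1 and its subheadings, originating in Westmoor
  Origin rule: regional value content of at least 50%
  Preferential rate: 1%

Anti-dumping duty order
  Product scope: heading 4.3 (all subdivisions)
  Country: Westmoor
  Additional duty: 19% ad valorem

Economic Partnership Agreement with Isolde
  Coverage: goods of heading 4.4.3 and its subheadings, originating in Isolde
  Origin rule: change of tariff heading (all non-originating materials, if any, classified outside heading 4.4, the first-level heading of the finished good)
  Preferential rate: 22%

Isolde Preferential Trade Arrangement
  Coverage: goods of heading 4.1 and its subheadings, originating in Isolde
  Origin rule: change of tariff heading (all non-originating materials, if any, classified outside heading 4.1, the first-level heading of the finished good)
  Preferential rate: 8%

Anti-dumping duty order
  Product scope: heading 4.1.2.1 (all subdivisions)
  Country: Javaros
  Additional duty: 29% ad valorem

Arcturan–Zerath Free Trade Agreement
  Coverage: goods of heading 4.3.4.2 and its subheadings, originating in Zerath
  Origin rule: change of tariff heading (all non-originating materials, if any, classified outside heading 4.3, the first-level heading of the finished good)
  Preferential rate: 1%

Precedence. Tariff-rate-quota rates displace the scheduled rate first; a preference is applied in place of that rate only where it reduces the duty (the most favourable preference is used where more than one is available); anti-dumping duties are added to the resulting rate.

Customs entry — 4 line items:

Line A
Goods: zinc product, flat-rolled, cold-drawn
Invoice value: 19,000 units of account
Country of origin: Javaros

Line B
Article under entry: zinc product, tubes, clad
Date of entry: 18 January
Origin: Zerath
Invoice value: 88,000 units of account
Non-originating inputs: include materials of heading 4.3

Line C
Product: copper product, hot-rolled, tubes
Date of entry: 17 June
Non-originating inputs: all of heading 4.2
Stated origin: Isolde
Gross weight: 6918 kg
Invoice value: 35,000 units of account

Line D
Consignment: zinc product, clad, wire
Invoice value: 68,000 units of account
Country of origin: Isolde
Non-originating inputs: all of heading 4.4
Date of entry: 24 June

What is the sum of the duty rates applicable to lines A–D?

42%

Line A: zinc → 4.3; flat-rolled → 4.3.2; cold-drawn → 4.3.2.2. Scheduled 7%. No special measure applies. → 7%.
Line B: zinc → 4.3; tubes → 4.3.1; clad → 4.3.1.2. Scheduled 2%. Zerath agreement on 4.3.4.2: 4.3.1.2 not covered. → 2%.
Line C: copper → 4.1; tubes → 4.1.2; hot-rolled → 4.1.2.2. Scheduled 16%. Isolde agreement on 4.4.3: 4.1.2.2 not covered; Isolde agreement on 4.1: CTH met → 8% available; preferential 8%. → 8%.
Line D: zinc → 4.3; wire → 4.3.3; clad → 4.3.3.1. Scheduled 25%. Isolde agreement on 4.4.3: 4.3.3.1 not covered; Isolde agreement on 4.1: 4.3.3.1 not covered. → 25%.
Sum: 7% + 2% + 8% + 25% = 42%.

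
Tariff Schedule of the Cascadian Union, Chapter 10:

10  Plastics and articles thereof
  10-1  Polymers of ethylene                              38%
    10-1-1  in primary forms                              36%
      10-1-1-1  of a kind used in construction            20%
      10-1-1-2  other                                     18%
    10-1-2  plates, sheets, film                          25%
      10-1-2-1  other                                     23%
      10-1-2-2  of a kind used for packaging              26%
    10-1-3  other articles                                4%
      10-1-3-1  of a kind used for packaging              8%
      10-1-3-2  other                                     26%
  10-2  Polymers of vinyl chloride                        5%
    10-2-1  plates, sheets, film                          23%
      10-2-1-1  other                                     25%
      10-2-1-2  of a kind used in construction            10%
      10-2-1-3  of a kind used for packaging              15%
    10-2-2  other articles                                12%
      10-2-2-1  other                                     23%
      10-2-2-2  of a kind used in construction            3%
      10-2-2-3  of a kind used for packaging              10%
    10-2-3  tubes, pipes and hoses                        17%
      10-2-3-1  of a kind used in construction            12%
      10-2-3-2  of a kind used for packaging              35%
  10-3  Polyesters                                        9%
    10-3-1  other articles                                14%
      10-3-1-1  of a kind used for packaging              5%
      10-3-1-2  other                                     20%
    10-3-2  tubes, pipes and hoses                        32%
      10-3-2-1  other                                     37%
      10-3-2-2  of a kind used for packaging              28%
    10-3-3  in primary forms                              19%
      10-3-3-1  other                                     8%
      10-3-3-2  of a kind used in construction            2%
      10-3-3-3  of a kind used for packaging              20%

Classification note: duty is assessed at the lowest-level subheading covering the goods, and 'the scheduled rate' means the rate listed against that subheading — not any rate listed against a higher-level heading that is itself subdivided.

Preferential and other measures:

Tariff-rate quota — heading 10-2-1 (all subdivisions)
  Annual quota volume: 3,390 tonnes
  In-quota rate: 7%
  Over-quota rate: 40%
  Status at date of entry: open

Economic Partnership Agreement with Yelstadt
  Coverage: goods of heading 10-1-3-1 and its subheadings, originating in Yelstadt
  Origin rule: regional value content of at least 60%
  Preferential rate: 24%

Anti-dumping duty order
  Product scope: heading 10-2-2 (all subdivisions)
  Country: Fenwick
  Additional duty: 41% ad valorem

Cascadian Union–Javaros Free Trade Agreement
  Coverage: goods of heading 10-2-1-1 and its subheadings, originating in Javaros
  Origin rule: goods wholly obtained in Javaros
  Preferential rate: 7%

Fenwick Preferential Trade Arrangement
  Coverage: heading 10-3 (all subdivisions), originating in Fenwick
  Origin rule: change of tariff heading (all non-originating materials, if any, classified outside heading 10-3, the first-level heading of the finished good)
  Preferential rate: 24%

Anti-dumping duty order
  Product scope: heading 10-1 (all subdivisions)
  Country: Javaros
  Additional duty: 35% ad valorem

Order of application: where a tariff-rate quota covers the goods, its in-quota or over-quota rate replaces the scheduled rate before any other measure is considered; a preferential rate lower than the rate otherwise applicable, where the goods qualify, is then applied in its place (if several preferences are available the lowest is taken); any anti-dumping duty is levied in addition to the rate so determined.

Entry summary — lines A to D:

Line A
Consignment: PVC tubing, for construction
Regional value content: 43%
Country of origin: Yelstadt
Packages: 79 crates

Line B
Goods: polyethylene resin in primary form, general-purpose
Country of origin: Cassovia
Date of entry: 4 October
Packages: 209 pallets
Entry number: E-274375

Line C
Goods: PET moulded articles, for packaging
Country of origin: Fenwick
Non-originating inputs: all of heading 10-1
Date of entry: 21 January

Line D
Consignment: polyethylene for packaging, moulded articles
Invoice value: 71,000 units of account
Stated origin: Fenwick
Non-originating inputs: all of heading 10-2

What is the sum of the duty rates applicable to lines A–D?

Line A: PVC → 10-2; tubing → 10-2-3; for construction → 10-2-3-1. Scheduled 12%. Yelstadt agreement on 10-1-3-1: 10-2-3-1 not covered. → 12%.
Line B: polyethylene → 10-1; resin in primary form → 10-1-1; general-purpose → 10-1-1-2. Scheduled 18%. No special measure applies. → 18%.
Line C: PET → 10-3; moulded articles → 10-3-1; for packaging → 10-3-1-1. Scheduled 5%. Fenwick agreement on 10-3: CTH met → 24% available; preference 24% not lower than 5% → no reduction. → 5%.
Line D: polyethylene → 10-1; moulded articles → 10-1-3; for packaging → 10-1-3-1. Scheduled 8%. Fenwick agreement on 10-3: 10-1-3-1 not covered. → 8%.
Sum: 12% + 18% + 5% + 8% = 43%.

43%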